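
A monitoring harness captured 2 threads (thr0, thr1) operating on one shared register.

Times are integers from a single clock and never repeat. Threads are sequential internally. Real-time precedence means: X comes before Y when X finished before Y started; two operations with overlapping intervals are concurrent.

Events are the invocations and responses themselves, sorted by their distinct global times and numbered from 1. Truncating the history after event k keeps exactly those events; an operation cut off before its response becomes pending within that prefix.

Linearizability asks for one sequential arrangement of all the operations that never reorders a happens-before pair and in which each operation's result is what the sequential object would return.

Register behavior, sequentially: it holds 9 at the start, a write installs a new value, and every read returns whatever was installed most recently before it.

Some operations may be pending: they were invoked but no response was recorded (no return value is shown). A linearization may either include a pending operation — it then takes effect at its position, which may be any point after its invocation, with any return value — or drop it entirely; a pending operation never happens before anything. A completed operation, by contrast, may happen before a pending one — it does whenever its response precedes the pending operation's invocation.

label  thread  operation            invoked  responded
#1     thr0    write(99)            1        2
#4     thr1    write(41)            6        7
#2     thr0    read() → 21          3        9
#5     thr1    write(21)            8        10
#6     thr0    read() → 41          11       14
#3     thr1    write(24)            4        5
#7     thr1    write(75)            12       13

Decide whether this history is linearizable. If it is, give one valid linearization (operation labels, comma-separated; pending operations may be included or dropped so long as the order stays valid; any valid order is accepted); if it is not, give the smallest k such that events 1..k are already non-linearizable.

not linearizable — minimal violating prefix: 14 events

already the first 14 events (up to #6's response at time 14) admit no linearization; the first 13 still do
8 orders of the 7 completed register ops respect real time; none is legal
e.g. #1, #2, #3, #4, #5, #6, #7: illegal at step 2, since #2 read() → 21 cannot apply there
e.g. #1, #2, #3, #4, #5, #7, #6: illegal at step 2, since #2 read() → 21 cannot apply there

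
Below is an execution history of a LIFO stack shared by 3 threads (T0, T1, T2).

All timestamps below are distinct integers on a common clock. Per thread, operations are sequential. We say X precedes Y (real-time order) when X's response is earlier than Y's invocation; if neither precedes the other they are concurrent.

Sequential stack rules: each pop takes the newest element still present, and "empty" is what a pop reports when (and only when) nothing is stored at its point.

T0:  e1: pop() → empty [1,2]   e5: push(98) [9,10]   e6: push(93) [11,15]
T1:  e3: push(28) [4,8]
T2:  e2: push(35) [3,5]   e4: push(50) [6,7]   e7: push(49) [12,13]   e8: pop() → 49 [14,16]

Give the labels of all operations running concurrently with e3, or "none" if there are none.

overlap test against e3 [4,8]: concurrent iff the interval meets 4..8
e1 [1,2]: before
e2 [3,5]: concurrent
e4 [6,7]: concurrent
e5 [9,10]: after
e6 [11,15]: after
e7 [12,13]: after
e8 [14,16]: after

e2, e4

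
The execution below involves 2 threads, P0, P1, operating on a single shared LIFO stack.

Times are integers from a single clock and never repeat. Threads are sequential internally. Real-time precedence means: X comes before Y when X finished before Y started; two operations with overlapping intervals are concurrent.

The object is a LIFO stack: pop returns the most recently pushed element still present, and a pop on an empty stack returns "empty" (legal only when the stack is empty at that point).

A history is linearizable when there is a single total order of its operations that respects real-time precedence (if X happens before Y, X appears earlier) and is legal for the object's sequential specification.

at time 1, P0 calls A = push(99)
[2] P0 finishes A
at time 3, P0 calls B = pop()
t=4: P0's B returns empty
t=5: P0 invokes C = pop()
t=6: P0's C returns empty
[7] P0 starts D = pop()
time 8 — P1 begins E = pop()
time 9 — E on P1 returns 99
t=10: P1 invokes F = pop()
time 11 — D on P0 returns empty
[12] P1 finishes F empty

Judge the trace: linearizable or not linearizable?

not linearizable

events 1..3 are fine; event 4 — the response of B at time 4 — makes the prefix non-linearizable
the completed operations (2 total) allow one real-time order; the LIFO stack replay rejects it
one such order, A, B, breaks at step 2 where B pop() → empty is illegal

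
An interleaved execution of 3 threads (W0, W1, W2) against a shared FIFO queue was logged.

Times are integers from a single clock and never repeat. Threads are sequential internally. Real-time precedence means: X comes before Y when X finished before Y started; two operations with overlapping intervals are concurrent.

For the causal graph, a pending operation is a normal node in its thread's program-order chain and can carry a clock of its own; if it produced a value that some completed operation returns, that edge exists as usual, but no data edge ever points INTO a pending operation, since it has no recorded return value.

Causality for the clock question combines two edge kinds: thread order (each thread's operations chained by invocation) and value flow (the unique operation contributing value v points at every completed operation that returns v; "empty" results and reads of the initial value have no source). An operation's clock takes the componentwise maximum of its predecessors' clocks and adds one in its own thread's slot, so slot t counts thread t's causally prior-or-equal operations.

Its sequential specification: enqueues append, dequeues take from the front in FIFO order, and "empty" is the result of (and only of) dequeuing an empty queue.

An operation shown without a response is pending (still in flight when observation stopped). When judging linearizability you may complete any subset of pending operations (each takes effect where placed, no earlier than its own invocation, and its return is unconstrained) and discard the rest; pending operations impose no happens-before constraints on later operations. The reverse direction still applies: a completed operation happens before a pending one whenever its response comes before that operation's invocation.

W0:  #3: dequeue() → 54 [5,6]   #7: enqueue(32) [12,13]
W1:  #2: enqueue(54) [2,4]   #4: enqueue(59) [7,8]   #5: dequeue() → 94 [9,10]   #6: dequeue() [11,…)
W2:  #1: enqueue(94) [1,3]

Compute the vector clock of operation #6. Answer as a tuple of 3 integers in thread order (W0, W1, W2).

root op #1, invoked 1: fresh clock plus W2's own tick → (0, 0, 1)
root op #2, invoked 2: fresh clock plus W1's own tick → (0, 1, 0)
from VC(#2)=(0, 1, 0), #4 (invoked 7) maxes components and bumps W1 → (0, 2, 0)
from VC(#2)=(0, 1, 0), #3 (invoked 5) maxes components and bumps W0 → (1, 1, 0)
from VC(#3)=(1, 1, 0), #7 (invoked 12) maxes components and bumps W0 → (2, 1, 0)
from VC(#1)=(0, 0, 1), VC(#4)=(0, 2, 0), #5 (invoked 9) maxes components and bumps W1 → (0, 3, 1)
from VC(#5)=(0, 3, 1), #6 (invoked 11) maxes components and bumps W1 → (0, 4, 1)
target: VC(#6) = (0, 4, 1)

(0, 4, 1)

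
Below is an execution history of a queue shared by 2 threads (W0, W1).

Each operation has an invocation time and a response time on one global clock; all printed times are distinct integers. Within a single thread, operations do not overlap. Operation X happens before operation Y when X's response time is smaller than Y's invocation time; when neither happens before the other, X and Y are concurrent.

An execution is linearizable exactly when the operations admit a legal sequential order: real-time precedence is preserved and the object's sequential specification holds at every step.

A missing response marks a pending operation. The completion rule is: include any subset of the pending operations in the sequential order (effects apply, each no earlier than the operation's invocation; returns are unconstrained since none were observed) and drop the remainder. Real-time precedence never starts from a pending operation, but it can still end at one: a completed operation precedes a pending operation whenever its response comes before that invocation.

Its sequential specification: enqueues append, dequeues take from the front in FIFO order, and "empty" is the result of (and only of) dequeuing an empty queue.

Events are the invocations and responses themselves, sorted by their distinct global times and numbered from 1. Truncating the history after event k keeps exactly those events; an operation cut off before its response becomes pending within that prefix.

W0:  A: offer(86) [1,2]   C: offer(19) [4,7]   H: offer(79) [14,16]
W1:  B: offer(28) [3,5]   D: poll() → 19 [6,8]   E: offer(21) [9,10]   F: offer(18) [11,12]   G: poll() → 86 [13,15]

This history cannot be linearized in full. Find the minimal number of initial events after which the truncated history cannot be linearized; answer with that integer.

events 1..7 are linearizable; a witness order is A, B, C:
step 1: A offer(86) — queue <86>
step 2: B offer(28) — queue <86,28>
step 3: C offer(19) — queue <86,28,19>
at event 8 (D's time-8 response) nothing linearizes any more
e.g. A, B, C, D: illegal at step 4, since D poll() → 19 cannot apply there
e.g. A, B, D, C: illegal at step 3, since D poll() → 19 cannot apply there

8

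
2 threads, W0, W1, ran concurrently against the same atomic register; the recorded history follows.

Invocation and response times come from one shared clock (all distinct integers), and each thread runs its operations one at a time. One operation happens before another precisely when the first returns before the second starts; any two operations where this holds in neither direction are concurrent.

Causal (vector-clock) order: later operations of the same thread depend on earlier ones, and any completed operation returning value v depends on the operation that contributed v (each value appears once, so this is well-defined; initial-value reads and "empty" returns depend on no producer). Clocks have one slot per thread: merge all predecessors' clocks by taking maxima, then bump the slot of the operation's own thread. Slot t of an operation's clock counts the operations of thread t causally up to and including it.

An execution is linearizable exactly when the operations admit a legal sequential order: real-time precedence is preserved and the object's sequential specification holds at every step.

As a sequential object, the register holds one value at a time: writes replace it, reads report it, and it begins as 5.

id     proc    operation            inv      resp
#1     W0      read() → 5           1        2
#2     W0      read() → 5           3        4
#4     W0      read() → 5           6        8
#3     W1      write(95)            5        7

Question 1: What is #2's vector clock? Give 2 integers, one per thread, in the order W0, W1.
(2, 0)

invoked at 5, #3 has no predecessors; its own W1 bump gives (0, 1)
invoked at 1, #1 has no predecessors; its own W0 bump gives (1, 0)
merge at #2 (invoked 3): VC(#1)=(1, 0), own-thread bump on W0 → (2, 0)
merge at #4 (invoked 6): VC(#2)=(2, 0), own-thread bump on W0 → (3, 0)
target: VC(#2) = (2, 0)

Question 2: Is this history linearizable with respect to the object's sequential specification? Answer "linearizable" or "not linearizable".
linearizable

a witness: #1, #2, #4, #3
1. #1 read() → 5, leaving value 5
2. #2 read() → 5, leaving value 5
3. #4 read() → 5, leaving value 5
4. #3 write(95), leaving value 95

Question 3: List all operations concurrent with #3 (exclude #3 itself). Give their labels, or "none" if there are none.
#4

#3 spans [5,7]; an op avoiding the whole window 5..7 is ordered, any other is concurrent
#1 [1,2]: before
#2 [3,4]: before
#4 [6,8]: concurrent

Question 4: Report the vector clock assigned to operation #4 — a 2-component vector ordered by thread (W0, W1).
(3, 0)

VC(#3, invoked at 5): no causal predecessors; +1 on W1 → (0, 1)
VC(#1, invoked at 1): no causal predecessors; +1 on W0 → (1, 0)
#2 (invocation 3): componentwise max over VC(#1)=(1, 0), +1 at W0, giving (2, 0)
#4 (invocation 6): componentwise max over VC(#2)=(2, 0), +1 at W0, giving (3, 0)
target: VC(#4) = (3, 0)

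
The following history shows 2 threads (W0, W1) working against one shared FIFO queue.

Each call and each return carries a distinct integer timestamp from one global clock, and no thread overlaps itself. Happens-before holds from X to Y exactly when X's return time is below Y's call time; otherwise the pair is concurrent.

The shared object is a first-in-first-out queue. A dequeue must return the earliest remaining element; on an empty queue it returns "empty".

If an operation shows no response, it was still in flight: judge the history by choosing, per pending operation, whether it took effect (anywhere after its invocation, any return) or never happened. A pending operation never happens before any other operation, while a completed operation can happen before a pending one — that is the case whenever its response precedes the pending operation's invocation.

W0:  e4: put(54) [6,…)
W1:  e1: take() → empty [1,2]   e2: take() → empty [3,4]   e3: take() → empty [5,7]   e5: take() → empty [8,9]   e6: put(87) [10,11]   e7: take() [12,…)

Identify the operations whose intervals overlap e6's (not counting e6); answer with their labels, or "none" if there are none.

overlap test against e6 [10,11]: concurrent iff the interval meets 10..11
e1 [1,2]: before
e2 [3,4]: before
e3 [5,7]: before
e4 [6,…): concurrent
e5 [8,9]: before
e7 [12,…): after

e4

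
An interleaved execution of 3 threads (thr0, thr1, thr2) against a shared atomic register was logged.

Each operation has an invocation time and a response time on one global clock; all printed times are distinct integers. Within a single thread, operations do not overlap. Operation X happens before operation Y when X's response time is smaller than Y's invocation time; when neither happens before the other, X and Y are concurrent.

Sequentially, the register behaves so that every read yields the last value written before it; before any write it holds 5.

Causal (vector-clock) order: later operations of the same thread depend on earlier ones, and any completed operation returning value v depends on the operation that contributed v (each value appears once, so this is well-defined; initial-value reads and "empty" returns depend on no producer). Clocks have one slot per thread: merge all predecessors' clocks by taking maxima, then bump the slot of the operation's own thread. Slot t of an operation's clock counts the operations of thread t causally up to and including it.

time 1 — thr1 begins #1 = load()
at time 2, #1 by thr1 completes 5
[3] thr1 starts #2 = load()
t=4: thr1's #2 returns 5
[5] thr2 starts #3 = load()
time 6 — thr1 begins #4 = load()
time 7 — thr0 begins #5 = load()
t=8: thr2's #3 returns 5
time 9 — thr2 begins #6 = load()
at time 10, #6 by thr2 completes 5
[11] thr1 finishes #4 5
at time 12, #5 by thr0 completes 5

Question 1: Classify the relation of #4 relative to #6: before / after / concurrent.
#4 spans [6,11], #6 spans [9,10]
the intervals overlap in both directions

concurrent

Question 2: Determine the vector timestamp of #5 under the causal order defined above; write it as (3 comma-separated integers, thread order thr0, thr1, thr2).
VC(#3, invoked at 5): no causal predecessors; +1 on thr2 → (0, 0, 1)
VC(#1, invoked at 1): no causal predecessors; +1 on thr1 → (0, 1, 0)
VC(#5, invoked at 7): no causal predecessors; +1 on thr0 → (1, 0, 0)
from VC(#3)=(0, 0, 1), #6 (invoked 9) maxes components and bumps thr2 → (0, 0, 2)
from VC(#1)=(0, 1, 0), #2 (invoked 3) maxes components and bumps thr1 → (0, 2, 0)
from VC(#2)=(0, 2, 0), #4 (invoked 6) maxes components and bumps thr1 → (0, 3, 0)
target: VC(#5) = (1, 0, 0)

(1, 0, 0)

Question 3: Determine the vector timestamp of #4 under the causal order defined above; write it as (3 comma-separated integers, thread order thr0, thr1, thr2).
invoked at 5, #3 has no predecessors; its own thr2 bump gives (0, 0, 1)
invoked at 1, #1 has no predecessors; its own thr1 bump gives (0, 1, 0)
invoked at 7, #5 has no predecessors; its own thr0 bump gives (1, 0, 0)
#6 (invocation 9): componentwise max over VC(#3)=(0, 0, 1), +1 at thr2, giving (0, 0, 2)
#2 (invocation 3): componentwise max over VC(#1)=(0, 1, 0), +1 at thr1, giving (0, 2, 0)
#4 (invocation 6): componentwise max over VC(#2)=(0, 2, 0), +1 at thr1, giving (0, 3, 0)
target: VC(#4) = (0, 3, 0)

(0, 3, 0)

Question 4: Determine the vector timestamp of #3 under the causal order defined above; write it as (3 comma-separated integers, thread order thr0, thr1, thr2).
#3, invoked 5, has no incoming edges; only thr2's bump applies → (0, 0, 1)
#1, invoked 1, has no incoming edges; only thr1's bump applies → (0, 1, 0)
#5, invoked 7, has no incoming edges; only thr0's bump applies → (1, 0, 0)
invoked at 9, #6 merges VC(#3)=(0, 0, 1) and bumps thr2's slot → (0, 0, 2)
invoked at 3, #2 merges VC(#1)=(0, 1, 0) and bumps thr1's slot → (0, 2, 0)
invoked at 6, #4 merges VC(#2)=(0, 2, 0) and bumps thr1's slot → (0, 3, 0)
target: VC(#3) = (0, 0, 1)

(0, 0, 1)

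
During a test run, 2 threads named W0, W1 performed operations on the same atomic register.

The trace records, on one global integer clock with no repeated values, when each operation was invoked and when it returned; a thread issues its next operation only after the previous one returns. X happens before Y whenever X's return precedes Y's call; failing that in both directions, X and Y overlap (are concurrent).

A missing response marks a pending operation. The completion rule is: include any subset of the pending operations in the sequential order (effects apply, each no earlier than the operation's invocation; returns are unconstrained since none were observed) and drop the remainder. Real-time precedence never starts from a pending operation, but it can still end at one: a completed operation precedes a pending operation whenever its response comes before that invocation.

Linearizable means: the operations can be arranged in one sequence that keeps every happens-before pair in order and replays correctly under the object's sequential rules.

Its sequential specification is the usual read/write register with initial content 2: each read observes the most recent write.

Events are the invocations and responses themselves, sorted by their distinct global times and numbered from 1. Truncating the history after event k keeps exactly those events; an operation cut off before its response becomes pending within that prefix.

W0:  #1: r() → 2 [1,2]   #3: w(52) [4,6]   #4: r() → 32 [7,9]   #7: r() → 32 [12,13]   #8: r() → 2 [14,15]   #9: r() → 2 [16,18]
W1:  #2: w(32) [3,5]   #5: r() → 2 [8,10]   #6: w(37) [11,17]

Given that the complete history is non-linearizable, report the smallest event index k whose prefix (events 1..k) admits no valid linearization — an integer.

10

events 1..9 are linearizable; a witness order is #1, #3, #2, #4:
step 1: #1 r() → 2 — value 2
step 2: #3 w(52) — value 52
step 3: #2 w(32) — value 32
step 4: #4 r() → 32 — value 32
include event 10 — #5 responding at 10 — and every candidate order breaks
one such order, #1, #2, #3, #4, #5, breaks at step 4 where #4 r() → 32 is illegal
one such order, #1, #2, #3, #5, #4, breaks at step 4 where #5 r() → 2 is illegal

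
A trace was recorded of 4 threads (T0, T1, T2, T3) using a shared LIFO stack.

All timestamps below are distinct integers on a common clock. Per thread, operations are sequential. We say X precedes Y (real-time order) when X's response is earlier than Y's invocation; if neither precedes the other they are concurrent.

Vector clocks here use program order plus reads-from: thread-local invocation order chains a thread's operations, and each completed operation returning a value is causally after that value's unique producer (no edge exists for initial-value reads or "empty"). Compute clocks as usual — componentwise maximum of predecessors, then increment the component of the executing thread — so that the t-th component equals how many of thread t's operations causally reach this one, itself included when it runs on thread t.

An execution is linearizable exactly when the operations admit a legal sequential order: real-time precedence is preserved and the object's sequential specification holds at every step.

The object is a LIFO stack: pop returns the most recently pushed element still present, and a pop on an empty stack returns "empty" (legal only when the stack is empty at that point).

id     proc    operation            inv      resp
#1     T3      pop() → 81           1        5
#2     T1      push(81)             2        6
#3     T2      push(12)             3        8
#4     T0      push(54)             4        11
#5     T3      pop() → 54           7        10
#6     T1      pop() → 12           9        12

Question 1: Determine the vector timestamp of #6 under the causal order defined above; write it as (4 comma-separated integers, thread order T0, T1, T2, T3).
(0, 2, 1, 0)

invoked at 3, #3 has no predecessors; its own T2 bump gives (0, 0, 1, 0)
invoked at 2, #2 has no predecessors; its own T1 bump gives (0, 1, 0, 0)
invoked at 4, #4 has no predecessors; its own T0 bump gives (1, 0, 0, 0)
VC(#1, invoked at 1): max of VC(#2)=(0, 1, 0, 0), then +1 on thread T3 → (0, 1, 0, 1)
VC(#6, invoked at 9): max of VC(#2)=(0, 1, 0, 0), VC(#3)=(0, 0, 1, 0), then +1 on thread T1 → (0, 2, 1, 0)
VC(#5, invoked at 7): max of VC(#1)=(0, 1, 0, 1), VC(#4)=(1, 0, 0, 0), then +1 on thread T3 → (1, 1, 0, 2)
target: VC(#6) = (0, 2, 1, 0)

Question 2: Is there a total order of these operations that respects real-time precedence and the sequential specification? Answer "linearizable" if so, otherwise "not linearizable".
linearizable

a witness: #2, #1, #3, #4, #5, #6
1. #2 push(81), leaving stack <81>
2. #1 pop() → 81, leaving stack <>
3. #3 push(12), leaving stack <12>
4. #4 push(54), leaving stack <12,54>
5. #5 pop() → 54, leaving stack <12>
6. #6 pop() → 12, leaving stack <>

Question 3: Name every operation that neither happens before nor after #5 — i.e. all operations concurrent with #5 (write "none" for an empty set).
#3, #4, #6

#5 runs from 7 to 10; window-overlapping ops are concurrent
#1 [1,5]: before
#2 [2,6]: before
#3 [3,8]: concurrent
#4 [4,11]: concurrent
#6 [9,12]: concurrent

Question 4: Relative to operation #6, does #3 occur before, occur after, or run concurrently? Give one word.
before

#3 spans [3,8], #6 spans [9,12]
resp(#3)=8 < inv(#6)=9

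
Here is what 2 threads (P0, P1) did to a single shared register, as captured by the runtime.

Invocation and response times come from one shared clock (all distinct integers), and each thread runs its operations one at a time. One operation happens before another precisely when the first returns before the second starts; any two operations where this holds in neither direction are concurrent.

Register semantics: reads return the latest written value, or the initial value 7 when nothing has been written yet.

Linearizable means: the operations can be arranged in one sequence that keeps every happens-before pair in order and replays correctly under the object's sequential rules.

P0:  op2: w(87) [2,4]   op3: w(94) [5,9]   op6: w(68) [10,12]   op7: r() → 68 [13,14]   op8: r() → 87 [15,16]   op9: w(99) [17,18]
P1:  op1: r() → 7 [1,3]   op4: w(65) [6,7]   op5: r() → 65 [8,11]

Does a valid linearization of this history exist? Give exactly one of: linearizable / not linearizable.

through event 15 a valid linearization exists; event 16 (op8 responding at time 16) ends that
real-time-consistent orders of the 8 completed operations: 10 — all fail the register replay
for example op1, op2, op3, op4, op5, op6, op7, op8 fails at step 8: op8 r() → 87 is not legal there
for example op1, op2, op3, op4, op6, op5, op7, op8 fails at step 6: op5 r() → 65 is not legal there

not linearizable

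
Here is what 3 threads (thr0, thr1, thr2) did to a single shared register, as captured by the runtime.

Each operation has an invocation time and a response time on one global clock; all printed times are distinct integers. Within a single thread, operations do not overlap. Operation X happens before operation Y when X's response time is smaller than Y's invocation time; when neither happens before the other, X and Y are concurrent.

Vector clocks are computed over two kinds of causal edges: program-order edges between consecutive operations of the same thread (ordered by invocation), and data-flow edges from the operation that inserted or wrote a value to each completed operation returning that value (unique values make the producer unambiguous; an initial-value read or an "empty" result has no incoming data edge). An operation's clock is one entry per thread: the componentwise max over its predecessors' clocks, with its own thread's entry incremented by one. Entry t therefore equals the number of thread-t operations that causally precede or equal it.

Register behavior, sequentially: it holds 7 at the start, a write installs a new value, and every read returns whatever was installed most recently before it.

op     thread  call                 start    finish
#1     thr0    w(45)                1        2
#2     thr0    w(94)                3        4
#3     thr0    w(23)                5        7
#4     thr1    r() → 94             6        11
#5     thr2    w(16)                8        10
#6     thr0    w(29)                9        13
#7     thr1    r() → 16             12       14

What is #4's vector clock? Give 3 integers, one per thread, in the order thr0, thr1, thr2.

root op #5, invoked 8: fresh clock plus thr2's own tick → (0, 0, 1)
root op #1, invoked 1: fresh clock plus thr0's own tick → (1, 0, 0)
from VC(#1)=(1, 0, 0), #2 (invoked 3) maxes components and bumps thr0 → (2, 0, 0)
from VC(#2)=(2, 0, 0), #4 (invoked 6) maxes components and bumps thr1 → (2, 1, 0)
from VC(#2)=(2, 0, 0), #3 (invoked 5) maxes components and bumps thr0 → (3, 0, 0)
from VC(#3)=(3, 0, 0), #6 (invoked 9) maxes components and bumps thr0 → (4, 0, 0)
from VC(#4)=(2, 1, 0), VC(#5)=(0, 0, 1), #7 (invoked 12) maxes components and bumps thr1 → (2, 2, 1)
target: VC(#4) = (2, 1, 0)

(2, 1, 0)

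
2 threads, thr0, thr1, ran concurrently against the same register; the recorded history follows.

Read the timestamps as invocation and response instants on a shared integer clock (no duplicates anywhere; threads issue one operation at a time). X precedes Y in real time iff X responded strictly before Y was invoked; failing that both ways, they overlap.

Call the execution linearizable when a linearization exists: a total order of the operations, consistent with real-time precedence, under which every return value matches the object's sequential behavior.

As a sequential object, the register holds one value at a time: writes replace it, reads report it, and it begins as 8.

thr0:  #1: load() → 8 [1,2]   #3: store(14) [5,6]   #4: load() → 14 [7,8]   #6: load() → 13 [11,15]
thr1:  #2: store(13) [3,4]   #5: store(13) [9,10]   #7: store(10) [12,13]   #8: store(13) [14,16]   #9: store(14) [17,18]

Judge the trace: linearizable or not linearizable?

witness order: #1, #2, #3, #4, #5, #6, #7, #8, #9
step 1: #1 load() → 8 — value 8
step 2: #2 store(13) — value 13
step 3: #3 store(14) — value 14
step 4: #4 load() → 14 — value 14
step 5: #5 store(13) — value 13
step 6: #6 load() → 13 — value 13
step 7: #7 store(10) — value 10
step 8: #8 store(13) — value 13
step 9: #9 store(14) — value 14

linearizable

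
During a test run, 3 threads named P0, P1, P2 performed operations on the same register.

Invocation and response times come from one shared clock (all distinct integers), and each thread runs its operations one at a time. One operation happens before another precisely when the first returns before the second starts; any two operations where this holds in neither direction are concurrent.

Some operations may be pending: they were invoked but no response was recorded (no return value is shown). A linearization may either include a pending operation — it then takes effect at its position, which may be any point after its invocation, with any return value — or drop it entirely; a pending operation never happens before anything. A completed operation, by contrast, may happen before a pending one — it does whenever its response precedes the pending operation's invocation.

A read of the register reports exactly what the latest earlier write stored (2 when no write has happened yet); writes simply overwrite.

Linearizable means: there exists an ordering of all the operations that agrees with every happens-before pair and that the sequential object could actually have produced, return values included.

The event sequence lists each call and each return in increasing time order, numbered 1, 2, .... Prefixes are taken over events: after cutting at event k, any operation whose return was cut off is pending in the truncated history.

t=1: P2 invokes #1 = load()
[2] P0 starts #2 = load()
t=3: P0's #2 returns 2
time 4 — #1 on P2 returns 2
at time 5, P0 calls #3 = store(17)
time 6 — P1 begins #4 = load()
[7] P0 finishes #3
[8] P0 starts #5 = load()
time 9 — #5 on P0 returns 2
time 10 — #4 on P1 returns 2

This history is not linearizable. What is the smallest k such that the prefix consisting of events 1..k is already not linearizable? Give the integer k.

a valid linearization of events 1..8 exists, for instance #1, #2, #3:
step 1: #1 load() → 2 — value 2
step 2: #2 load() → 2 — value 2
step 3: #3 store(17) — value 17
event 9 — #5's response, time 9 — after it, nothing linearizes
including or dropping the 1 pending operation (#4) in any combination fails
e.g. #1, #2, #3, #5 (pending dropped): illegal at step 4, since #5 load() → 2 cannot apply there
e.g. #2, #1, #3, #5 (pending dropped): illegal at step 4, since #5 load() → 2 cannot apply there

9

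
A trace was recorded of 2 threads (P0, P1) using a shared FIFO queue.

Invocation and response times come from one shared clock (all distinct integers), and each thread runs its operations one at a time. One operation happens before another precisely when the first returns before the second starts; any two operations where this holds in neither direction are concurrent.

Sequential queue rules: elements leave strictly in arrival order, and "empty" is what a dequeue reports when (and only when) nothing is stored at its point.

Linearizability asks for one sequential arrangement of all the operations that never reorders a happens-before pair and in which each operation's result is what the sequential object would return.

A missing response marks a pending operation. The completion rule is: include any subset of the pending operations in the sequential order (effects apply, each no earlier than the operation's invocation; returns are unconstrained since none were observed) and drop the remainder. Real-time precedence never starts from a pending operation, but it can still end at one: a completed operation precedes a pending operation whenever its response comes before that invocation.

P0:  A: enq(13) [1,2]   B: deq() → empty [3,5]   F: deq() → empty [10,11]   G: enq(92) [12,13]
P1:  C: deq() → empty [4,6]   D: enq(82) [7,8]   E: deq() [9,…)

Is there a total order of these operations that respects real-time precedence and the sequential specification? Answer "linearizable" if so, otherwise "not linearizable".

not linearizable

the violation lands at event 6, C's response at time 6: events 1..5 linearize, events 1..6 do not
3 completed operations, 2 real-time-consistent orders — every FIFO queue replay fails
sample order A, B, C stalls at step 2 — B deq() → empty has no legal effect
sample order A, C, B stalls at step 2 — C deq() → empty has no legal effect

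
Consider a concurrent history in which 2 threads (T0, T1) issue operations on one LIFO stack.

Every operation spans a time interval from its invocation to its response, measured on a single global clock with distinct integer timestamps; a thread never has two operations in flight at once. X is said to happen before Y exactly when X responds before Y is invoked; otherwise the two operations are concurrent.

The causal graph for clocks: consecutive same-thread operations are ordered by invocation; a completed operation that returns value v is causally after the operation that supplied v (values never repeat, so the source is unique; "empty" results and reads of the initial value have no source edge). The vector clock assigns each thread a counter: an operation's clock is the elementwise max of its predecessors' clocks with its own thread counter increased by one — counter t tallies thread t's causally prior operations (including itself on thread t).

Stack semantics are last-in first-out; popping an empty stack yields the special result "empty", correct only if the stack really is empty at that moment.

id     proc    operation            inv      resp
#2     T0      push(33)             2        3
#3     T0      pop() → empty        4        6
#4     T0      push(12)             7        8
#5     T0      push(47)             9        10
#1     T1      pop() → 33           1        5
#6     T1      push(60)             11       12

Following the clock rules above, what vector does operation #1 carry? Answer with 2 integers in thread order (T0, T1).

no predecessors for #2 (invoked 2): T0 increments from zero → (1, 0)
invoked at 1, #1 merges VC(#2)=(1, 0) and bumps T1's slot → (1, 1)
invoked at 4, #3 merges VC(#2)=(1, 0) and bumps T0's slot → (2, 0)
invoked at 11, #6 merges VC(#1)=(1, 1) and bumps T1's slot → (1, 2)
invoked at 7, #4 merges VC(#3)=(2, 0) and bumps T0's slot → (3, 0)
invoked at 9, #5 merges VC(#4)=(3, 0) and bumps T0's slot → (4, 0)
target: VC(#1) = (1, 1)

(1, 1)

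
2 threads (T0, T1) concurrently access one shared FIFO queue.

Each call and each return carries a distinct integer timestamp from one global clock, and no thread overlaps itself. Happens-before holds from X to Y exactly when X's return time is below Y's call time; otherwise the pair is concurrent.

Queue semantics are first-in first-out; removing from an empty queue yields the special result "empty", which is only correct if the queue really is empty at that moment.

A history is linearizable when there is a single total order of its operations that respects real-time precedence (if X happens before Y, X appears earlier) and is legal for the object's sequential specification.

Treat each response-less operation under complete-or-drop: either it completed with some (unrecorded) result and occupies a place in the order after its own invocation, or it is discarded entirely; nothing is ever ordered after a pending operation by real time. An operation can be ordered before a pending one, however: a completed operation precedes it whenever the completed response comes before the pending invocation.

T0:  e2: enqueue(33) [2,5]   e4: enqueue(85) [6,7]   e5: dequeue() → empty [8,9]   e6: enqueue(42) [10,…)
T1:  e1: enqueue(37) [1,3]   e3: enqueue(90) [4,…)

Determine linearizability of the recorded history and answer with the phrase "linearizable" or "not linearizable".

the violation lands at event 9, e5's response at time 9: events 1..8 linearize, events 1..9 do not
the 4 completed operations admit 2 real-time orders; each fails the FIFO queue replay
no completion choice of the 1 pending operation (e3) rescues it — every subset was tried
one such order, e1, e2, e4, e5 (pending dropped), breaks at step 4 where e5 dequeue() → empty is illegal
one such order, e2, e1, e4, e5 (pending dropped), breaks at step 4 where e5 dequeue() → empty is illegal

not linearizable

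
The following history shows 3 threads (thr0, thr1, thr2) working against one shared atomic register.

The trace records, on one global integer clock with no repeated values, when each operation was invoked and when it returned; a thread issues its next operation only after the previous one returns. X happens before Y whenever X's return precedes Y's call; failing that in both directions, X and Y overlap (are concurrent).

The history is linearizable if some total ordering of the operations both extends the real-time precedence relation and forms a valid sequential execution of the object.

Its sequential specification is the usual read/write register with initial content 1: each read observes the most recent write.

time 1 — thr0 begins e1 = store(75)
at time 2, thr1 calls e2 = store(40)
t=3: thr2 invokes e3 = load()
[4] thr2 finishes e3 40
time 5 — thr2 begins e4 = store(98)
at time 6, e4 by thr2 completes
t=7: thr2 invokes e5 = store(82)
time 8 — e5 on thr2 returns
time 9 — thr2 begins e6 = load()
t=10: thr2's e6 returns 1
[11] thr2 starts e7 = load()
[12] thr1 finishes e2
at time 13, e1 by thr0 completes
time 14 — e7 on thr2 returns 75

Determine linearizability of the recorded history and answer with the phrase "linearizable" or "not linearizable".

not linearizable

through event 9 a valid linearization exists; event 10 (e6 responding at time 10) ends that
one real-time candidate order over the 4 completed operations — the atomic register replay rejects it
every completion of the 2 pending operations (e1, e2) was checked; none linearizes
one such order, e3, e4, e5, e6 (pending dropped), breaks at step 1 where e3 load() → 40 is illegal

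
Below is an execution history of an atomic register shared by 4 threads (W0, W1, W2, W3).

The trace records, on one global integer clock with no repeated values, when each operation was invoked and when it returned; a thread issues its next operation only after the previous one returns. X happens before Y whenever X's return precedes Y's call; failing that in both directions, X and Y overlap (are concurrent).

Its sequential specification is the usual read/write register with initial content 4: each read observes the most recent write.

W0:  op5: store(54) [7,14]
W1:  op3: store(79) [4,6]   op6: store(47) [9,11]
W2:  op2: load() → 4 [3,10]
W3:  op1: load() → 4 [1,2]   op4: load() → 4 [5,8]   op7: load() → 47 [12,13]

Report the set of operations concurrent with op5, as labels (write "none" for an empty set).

concurrent with op5 ([7,14]): every op whose interval crosses 7..14
op1 [1,2]: before
op2 [3,10]: concurrent
op3 [4,6]: before
op4 [5,8]: concurrent
op6 [9,11]: concurrent
op7 [12,13]: concurrent

op2, op4, op6, op7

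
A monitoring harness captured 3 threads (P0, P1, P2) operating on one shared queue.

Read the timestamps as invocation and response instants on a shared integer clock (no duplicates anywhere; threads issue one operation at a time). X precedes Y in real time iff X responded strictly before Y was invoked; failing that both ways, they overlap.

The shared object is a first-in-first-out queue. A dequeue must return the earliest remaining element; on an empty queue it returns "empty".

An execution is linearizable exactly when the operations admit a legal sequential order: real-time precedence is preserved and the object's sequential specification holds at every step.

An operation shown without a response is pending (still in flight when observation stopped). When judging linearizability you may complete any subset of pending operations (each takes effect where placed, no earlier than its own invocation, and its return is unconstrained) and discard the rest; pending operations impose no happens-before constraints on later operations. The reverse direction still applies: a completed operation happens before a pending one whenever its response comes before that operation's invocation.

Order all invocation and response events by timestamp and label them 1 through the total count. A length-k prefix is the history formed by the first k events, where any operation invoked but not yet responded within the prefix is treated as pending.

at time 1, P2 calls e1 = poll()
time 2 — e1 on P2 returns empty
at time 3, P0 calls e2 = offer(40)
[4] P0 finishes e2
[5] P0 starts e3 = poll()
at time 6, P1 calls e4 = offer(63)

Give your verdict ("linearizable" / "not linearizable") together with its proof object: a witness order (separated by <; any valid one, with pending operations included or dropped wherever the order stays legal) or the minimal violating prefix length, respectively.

step 1: e1 poll() → empty — queue <>
step 2: e2 offer(40) — queue <40>

linearizable — witness: e1 < e2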